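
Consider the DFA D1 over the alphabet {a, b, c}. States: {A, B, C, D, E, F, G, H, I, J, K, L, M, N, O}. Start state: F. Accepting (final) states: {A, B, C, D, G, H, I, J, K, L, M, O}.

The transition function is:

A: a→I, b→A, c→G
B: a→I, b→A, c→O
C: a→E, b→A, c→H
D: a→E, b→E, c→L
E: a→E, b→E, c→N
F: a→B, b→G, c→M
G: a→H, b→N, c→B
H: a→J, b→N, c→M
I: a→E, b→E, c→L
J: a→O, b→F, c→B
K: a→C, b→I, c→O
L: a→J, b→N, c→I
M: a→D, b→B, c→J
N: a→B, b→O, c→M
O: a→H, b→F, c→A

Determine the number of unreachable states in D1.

2

No path from F leads to C, K; the other 13 states are all reachable.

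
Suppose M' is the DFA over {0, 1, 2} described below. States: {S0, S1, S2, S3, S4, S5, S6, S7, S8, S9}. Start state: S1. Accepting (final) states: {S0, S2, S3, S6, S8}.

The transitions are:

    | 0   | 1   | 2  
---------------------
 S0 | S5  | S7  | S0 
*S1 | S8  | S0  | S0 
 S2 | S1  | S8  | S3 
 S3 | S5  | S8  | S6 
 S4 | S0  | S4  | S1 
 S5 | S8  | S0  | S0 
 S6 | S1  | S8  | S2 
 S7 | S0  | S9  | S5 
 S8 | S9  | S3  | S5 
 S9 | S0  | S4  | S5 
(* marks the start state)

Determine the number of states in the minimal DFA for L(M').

Every state is reachable, so we keep all 10.
Initial partition by acceptance: {S0,S2,S3,S6,S8} | {S1,S4,S5,S7,S9}.
On input 1, block {S0,S2,S3,S6,S8} splits into {S2,S3,S6,S8} and {S0}.
Split {S2,S3,S6,S8} by δ(·,2) → {S2,S3,S6} and {S8}.
Refine {S1,S4,S5,S7,S9} on symbol 0: members go to different blocks, giving {S4,S7,S9} and {S1,S5}.
No further refinement is possible. Final partition (5 blocks): {S2,S3,S6} | {S4,S7,S9} | {S0} | {S8} | {S1,S5}.

5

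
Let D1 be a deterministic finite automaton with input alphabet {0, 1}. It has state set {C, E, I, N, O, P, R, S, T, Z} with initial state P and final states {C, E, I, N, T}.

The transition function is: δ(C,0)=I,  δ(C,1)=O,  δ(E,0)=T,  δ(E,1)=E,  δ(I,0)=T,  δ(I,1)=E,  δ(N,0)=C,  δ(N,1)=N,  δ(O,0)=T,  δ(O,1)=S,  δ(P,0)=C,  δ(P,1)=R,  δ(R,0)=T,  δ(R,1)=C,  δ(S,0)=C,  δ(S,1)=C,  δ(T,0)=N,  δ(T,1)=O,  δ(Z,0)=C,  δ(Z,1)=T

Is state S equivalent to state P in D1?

Reachable states from the start: {C,E,I,N,O,P,R,S,T}. Unreachable: {Z} — drop them.
Start with accepting vs non-accepting: {C,E,I,N,T} | {O,P,R,S}.
On input 1, block {C,E,I,N,T} splits into {E,I,N} and {C,T}.
Split {O,P,R,S} by δ(·,1) → {O,P} and {R,S}.
The partition is now stable with 4 blocks: {E,I,N} | {O,P} | {C,T} | {R,S}.
S and P end up in different blocks, so they are distinguishable. For instance, the string '1' is accepted from only S.

No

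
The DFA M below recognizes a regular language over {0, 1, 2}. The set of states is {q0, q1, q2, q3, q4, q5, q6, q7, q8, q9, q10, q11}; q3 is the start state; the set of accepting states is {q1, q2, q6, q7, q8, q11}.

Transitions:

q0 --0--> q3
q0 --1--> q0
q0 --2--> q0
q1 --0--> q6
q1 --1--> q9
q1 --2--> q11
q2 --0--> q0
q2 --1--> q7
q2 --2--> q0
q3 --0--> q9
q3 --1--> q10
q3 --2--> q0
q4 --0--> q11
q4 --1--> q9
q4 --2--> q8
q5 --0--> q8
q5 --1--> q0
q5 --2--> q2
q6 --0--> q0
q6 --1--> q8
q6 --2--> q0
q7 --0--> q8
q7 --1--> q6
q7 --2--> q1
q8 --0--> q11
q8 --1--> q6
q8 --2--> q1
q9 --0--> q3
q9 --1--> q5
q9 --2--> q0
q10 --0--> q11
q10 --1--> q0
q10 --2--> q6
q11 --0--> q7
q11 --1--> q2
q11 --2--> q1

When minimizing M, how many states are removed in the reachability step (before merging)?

No path from q3 leads to q4; the other 11 states are all reachable.

1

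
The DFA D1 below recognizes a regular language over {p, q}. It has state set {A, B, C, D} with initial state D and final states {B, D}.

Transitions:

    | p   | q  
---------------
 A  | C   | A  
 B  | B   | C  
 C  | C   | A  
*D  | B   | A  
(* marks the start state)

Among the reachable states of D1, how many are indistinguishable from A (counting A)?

2

All states are reachable from the start state.
Start with accepting vs non-accepting: {B,D} | {A,C}.
The partition is now stable with 2 blocks: {B,D} | {A,C}.
The equivalence class containing A is {A,C}, of size 2.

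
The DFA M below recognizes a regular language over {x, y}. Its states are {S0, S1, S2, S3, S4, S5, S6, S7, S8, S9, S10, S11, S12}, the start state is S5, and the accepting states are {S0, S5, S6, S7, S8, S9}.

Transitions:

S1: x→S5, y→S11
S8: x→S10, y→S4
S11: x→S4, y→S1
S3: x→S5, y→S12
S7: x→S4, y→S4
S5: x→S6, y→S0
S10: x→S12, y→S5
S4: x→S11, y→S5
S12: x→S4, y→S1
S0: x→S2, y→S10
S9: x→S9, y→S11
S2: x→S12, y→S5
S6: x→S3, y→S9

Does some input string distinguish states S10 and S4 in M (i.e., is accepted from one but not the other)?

First remove the unreachable states {S7,S8}; 11 states remain.
Initial partition by acceptance: {S0,S5,S6,S9} | {S1,S2,S3,S4,S10,S11,S12}.
On input x, block {S0,S5,S6,S9} splits into {S0,S6} and {S5,S9}.
Refine {S0,S6} on symbol y: members go to different blocks, giving {S0} and {S6}.
On input x, block {S1,S2,S3,S4,S10,S11,S12} splits into {S2,S4,S10,S11,S12} and {S1,S3}.
Split {S2,S4,S10,S11,S12} by δ(·,y) → {S2,S4,S10} and {S11,S12}.
Refine {S5,S9} on symbol x: members go to different blocks, giving {S5} and {S9}.
The partition is now stable with 7 blocks: {S0} | {S2,S4,S10} | {S5} | {S6} | {S1,S3} | {S11,S12} | {S9}.
S10 and S4 lie in the same block of the stable partition, so they are equivalent — no string distinguishes them.

No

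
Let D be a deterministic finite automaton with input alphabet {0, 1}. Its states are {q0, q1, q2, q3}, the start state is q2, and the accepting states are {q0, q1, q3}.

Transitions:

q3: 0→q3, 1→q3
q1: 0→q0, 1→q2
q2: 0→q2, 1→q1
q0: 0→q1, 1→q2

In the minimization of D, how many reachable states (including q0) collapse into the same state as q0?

2

States {q3} cannot be reached from the start state, so discard them.
P0 = {q0,q1} | {q2}.
No further refinement is possible. Final partition (2 blocks): {q0,q1} | {q2}.
The equivalence class containing q0 is {q0,q1}, of size 2.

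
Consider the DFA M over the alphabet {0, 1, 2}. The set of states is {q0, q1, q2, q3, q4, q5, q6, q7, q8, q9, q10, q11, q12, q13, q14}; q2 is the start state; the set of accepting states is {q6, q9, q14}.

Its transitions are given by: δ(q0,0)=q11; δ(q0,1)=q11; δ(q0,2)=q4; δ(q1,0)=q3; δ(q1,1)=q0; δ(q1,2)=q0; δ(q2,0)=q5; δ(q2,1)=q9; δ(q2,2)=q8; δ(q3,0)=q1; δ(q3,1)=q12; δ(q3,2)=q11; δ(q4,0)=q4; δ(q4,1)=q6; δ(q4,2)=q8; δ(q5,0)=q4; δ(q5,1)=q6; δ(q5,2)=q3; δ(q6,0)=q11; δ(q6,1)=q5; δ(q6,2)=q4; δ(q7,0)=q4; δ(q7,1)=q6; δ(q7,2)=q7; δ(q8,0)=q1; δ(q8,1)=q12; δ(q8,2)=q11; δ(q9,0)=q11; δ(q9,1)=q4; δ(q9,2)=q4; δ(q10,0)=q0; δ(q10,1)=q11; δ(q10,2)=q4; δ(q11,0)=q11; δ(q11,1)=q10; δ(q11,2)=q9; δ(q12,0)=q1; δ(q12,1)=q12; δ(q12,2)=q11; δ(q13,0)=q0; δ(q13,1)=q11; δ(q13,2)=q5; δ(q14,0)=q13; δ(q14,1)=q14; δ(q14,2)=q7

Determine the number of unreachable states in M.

BFS from q2 reaches {q0, q1, q2, q3, q4, q5, q6, q8, q9, q10, q11, q12}; the 3 state(s) q7, q13, q14 are never visited.

3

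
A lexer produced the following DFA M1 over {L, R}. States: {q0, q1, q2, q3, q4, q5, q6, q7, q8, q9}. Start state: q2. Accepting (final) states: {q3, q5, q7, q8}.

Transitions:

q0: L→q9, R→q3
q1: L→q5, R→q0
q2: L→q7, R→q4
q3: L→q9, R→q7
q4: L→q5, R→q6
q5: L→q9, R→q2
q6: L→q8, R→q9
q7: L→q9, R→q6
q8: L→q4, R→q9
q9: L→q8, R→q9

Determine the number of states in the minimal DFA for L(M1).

2

States {q0,q1,q3} cannot be reached from the start state, so discard them.
Initial partition by acceptance: {q5,q7,q8} | {q2,q4,q6,q9}.
The partition is now stable with 2 blocks: {q5,q7,q8} | {q2,q4,q6,q9}.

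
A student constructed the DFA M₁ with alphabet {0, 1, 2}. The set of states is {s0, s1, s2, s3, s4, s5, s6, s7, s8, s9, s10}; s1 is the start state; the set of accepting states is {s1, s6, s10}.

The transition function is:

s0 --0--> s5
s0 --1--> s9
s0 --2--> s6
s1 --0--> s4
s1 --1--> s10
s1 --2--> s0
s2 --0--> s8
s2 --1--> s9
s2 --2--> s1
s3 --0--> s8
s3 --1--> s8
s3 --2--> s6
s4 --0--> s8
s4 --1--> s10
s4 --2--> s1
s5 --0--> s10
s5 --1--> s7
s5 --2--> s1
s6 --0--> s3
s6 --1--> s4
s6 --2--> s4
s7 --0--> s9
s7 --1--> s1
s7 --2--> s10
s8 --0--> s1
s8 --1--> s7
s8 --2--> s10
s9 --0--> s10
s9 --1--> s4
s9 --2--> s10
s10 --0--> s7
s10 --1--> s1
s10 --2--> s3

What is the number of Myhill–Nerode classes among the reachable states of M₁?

First remove the unreachable states {s2}; 10 states remain.
Start with accepting vs non-accepting: {s1,s6,s10} | {s0,s3,s4,s5,s7,s8,s9}.
On input 1, block {s1,s6,s10} splits into {s1,s10} and {s6}.
Split {s0,s3,s4,s5,s7,s8,s9} by δ(·,0) → {s0,s3,s4,s7} and {s5,s8,s9}.
Refine {s0,s3,s4,s7} on symbol 1: members go to different blocks, giving {s0,s3} and {s4,s7}.
The partition is now stable with 5 blocks: {s1,s10} | {s0,s3} | {s6} | {s5,s8,s9} | {s4,s7}.

5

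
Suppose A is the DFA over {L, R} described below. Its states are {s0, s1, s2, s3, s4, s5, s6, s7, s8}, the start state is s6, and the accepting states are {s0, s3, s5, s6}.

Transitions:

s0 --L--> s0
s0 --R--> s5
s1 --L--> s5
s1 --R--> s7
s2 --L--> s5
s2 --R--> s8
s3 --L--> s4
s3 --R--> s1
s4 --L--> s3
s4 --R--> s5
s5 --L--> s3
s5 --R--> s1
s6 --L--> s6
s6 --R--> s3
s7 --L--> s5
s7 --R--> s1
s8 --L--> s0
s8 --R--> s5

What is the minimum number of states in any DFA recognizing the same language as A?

States {s0,s2,s8} cannot be reached from the start state, so discard them.
Start with accepting vs non-accepting: {s3,s5,s6} | {s1,s4,s7}.
Split {s3,s5,s6} by δ(·,L) → {s5,s6} and {s3}.
On input L, block {s5,s6} splits into {s5} and {s6}.
Split {s1,s4,s7} by δ(·,L) → {s1,s7} and {s4}.
The partition is now stable with 5 blocks: {s5} | {s1,s7} | {s3} | {s6} | {s4}.

5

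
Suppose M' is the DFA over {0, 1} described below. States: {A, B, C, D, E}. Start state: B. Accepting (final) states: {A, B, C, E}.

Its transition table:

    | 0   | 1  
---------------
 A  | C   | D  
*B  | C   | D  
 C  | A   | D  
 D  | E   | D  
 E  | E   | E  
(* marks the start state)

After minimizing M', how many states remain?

P0 = {A,B,C,E} | {D}.
On input 1, block {A,B,C,E} splits into {A,B,C} and {E}.
Stable partition: {A,B,C} | {D} | {E} — 3 equivalence classes.

3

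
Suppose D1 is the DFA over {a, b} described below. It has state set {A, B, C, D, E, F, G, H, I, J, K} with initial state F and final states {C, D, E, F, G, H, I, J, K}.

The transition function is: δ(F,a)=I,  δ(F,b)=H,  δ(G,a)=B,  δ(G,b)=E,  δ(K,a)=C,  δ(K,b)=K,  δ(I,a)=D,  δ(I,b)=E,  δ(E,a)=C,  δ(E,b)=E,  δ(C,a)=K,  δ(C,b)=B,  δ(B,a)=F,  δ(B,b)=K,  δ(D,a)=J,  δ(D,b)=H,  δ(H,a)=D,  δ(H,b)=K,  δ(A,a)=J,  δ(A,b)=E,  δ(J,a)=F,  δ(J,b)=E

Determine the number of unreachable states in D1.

BFS from F reaches {B, C, D, E, F, H, I, J, K}; the 2 state(s) A, G are never visited.

2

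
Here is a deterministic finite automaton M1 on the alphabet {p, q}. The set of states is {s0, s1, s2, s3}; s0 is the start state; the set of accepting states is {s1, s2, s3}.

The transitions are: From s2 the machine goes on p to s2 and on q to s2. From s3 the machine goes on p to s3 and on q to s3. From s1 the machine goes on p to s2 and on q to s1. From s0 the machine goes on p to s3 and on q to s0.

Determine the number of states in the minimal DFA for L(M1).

2

Reachable states from the start: {s0,s3}. Unreachable: {s1,s2} — drop them.
Initial partition by acceptance: {s3} | {s0}.
The partition is now stable with 2 blocks: {s3} | {s0}.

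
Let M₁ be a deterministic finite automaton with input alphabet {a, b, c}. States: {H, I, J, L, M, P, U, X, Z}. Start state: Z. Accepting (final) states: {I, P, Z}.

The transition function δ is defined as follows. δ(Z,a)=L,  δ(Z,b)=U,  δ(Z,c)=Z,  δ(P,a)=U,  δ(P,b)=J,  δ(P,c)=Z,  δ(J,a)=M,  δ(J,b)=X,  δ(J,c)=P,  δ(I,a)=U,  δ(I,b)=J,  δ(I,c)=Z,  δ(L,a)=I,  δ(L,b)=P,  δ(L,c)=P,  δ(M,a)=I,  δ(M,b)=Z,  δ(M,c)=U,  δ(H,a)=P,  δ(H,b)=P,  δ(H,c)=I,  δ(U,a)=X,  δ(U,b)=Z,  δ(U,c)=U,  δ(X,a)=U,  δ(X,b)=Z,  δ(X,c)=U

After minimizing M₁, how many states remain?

First remove the unreachable states {H}; 8 states remain.
Start with accepting vs non-accepting: {I,P,Z} | {J,L,M,U,X}.
Split {J,L,M,U,X} by δ(·,a) → {J,U,X} and {L,M}.
Refine {I,P,Z} on symbol a: members go to different blocks, giving {I,P} and {Z}.
On input a, block {J,U,X} splits into {U,X} and {J}.
On input b, block {L,M} splits into {L} and {M}.
Stable partition: {I,P} | {U,X} | {L} | {Z} | {J} | {M} — 6 equivalence classes.

6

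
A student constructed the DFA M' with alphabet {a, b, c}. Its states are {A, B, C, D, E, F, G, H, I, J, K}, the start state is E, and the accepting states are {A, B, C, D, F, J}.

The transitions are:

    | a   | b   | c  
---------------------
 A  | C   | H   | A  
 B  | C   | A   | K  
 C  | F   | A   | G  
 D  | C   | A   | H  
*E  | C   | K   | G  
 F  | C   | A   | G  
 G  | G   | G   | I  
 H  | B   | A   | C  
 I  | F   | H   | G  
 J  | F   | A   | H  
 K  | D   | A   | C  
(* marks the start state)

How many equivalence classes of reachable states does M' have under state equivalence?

Reachable states from the start: {A,B,C,D,E,F,G,H,I,K}. Unreachable: {J} — drop them.
P0 = {A,B,C,D,F} | {E,G,H,I,K}.
On input b, block {A,B,C,D,F} splits into {B,C,D,F} and {A}.
Split {E,G,H,I,K} by δ(·,a) → {E,H,I,K} and {G}.
On input c, block {B,C,D,F} splits into {B,D} and {C,F}.
On input a, block {E,H,I,K} splits into {E,I} and {H,K}.
No further refinement is possible. Final partition (6 blocks): {B,D} | {E,I} | {A} | {G} | {C,F} | {H,K}.

6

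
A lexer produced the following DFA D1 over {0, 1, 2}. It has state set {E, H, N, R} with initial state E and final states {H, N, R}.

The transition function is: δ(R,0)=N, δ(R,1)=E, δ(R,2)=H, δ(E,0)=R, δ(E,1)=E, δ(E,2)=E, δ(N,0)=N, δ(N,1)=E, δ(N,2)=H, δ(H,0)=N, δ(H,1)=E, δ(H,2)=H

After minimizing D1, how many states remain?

Every state is reachable, so we keep all 4.
Initial partition by acceptance: {H,N,R} | {E}.
The partition is now stable with 2 blocks: {H,N,R} | {E}.

2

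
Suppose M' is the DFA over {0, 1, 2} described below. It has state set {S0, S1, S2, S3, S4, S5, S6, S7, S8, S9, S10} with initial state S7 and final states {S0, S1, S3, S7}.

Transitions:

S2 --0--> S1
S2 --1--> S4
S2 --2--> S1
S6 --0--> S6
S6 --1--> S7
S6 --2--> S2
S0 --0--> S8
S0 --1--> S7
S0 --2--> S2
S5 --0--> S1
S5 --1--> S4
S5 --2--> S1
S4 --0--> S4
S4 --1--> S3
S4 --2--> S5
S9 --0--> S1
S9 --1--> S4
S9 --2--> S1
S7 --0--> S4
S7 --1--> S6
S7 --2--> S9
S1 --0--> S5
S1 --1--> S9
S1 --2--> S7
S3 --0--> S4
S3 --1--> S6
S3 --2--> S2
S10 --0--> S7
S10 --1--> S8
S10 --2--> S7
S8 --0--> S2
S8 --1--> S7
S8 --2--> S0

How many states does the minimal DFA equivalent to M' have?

States {S0,S8,S10} cannot be reached from the start state, so discard them.
Start with accepting vs non-accepting: {S1,S3,S7} | {S2,S4,S5,S6,S9}.
Refine {S1,S3,S7} on symbol 2: members go to different blocks, giving {S3,S7} and {S1}.
Refine {S2,S4,S5,S6,S9} on symbol 0: members go to different blocks, giving {S2,S5,S9} and {S4,S6}.
The partition is now stable with 4 blocks: {S3,S7} | {S2,S5,S9} | {S1} | {S4,S6}.

4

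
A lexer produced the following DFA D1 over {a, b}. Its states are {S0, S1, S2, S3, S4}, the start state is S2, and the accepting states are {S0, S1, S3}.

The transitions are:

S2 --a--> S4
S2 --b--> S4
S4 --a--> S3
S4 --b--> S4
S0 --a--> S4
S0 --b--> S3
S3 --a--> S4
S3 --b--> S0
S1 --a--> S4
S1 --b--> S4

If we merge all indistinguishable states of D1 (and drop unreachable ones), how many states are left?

Reachable states from the start: {S0,S2,S3,S4}. Unreachable: {S1} — drop them.
Initial partition by acceptance: {S0,S3} | {S2,S4}.
Split {S2,S4} by δ(·,a) → {S2} and {S4}.
No further refinement is possible. Final partition (3 blocks): {S0,S3} | {S2} | {S4}.

3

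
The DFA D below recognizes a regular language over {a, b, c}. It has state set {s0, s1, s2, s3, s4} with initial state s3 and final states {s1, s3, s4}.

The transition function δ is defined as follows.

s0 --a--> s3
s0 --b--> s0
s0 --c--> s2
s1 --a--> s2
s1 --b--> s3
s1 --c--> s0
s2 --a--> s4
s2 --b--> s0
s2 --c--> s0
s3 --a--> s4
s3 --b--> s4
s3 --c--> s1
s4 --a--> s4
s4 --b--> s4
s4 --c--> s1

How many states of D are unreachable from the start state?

0

A breadth-first search from the start state visits every state.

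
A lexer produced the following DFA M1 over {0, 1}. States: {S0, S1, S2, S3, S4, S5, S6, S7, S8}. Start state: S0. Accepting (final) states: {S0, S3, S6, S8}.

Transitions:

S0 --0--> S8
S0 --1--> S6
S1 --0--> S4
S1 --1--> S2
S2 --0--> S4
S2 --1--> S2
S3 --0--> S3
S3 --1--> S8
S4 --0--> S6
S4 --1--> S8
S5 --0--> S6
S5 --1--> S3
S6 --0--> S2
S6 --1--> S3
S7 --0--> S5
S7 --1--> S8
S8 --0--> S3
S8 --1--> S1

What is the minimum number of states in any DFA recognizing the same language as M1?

6

Reachable states from the start: {S0,S1,S2,S3,S4,S6,S8}. Unreachable: {S5,S7} — drop them.
Initial partition by acceptance: {S0,S3,S6,S8} | {S1,S2,S4}.
Refine {S0,S3,S6,S8} on symbol 0: members go to different blocks, giving {S0,S3,S8} and {S6}.
Split {S0,S3,S8} by δ(·,1) → {S0} and {S3} and {S8}.
Split {S1,S2,S4} by δ(·,0) → {S1,S2} and {S4}.
Stable partition: {S0} | {S1,S2} | {S6} | {S3} | {S8} | {S4} — 6 equivalence classes.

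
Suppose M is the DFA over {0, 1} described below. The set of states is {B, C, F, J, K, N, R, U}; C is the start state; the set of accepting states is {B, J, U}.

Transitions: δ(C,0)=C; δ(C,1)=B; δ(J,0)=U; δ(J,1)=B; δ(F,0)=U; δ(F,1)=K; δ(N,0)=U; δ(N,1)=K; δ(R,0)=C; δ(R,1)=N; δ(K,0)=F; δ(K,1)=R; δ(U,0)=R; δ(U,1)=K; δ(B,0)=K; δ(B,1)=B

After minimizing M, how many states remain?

Reachable states from the start: {B,C,F,K,N,R,U}. Unreachable: {J} — drop them.
Start with accepting vs non-accepting: {B,U} | {C,F,K,N,R}.
On input 1, block {B,U} splits into {U} and {B}.
Refine {C,F,K,N,R} on symbol 0: members go to different blocks, giving {C,K,R} and {F,N}.
On input 0, block {C,K,R} splits into {C,R} and {K}.
Split {C,R} by δ(·,1) → {C} and {R}.
No further refinement is possible. Final partition (6 blocks): {U} | {C} | {B} | {F,N} | {K} | {R}.

6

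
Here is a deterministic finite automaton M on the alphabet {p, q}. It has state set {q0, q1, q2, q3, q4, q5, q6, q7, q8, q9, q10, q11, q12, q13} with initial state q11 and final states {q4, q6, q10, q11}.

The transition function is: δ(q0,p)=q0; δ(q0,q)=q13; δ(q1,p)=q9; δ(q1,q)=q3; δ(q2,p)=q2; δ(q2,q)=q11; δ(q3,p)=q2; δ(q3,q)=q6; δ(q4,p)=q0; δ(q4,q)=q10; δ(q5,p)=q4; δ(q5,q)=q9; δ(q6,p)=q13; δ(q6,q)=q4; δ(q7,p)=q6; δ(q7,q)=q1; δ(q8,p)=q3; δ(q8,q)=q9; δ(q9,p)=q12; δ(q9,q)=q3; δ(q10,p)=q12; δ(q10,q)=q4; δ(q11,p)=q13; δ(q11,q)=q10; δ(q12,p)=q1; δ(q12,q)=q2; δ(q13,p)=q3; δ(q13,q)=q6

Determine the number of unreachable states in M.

3

No path from q11 leads to q5, q7, q8; the other 11 states are all reachable.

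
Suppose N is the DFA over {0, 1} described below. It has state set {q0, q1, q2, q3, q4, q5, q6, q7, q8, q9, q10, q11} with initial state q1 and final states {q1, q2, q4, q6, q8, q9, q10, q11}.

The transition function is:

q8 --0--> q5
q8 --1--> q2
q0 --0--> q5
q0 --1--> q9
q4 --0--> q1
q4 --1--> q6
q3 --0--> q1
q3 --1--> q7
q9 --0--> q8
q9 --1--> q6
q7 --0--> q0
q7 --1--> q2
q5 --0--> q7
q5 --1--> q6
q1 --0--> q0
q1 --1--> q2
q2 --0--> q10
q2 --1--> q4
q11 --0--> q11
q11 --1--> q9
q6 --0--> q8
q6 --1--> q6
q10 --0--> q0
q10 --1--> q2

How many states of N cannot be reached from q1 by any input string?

No path from q1 leads to q3, q11; the other 10 states are all reachable.

2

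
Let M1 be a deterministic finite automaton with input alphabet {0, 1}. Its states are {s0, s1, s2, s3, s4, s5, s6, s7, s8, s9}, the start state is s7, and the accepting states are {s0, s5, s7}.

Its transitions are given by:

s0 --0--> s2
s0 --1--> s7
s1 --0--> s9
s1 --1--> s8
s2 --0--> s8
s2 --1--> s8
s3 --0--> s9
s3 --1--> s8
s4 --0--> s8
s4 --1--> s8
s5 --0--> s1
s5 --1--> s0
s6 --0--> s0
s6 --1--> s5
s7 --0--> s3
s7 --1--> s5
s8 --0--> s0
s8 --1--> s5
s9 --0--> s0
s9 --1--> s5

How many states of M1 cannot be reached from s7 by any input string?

No path from s7 leads to s4, s6; the other 8 states are all reachable.

2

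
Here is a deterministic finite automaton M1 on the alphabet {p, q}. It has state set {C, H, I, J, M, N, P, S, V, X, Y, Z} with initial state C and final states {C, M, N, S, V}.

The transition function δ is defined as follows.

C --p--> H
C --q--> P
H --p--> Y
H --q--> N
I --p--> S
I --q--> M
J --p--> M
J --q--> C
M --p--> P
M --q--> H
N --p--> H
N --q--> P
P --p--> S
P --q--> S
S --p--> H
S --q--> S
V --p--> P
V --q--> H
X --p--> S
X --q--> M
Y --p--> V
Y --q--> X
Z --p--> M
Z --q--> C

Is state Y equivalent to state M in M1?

No

Reachable states from the start: {C,H,M,N,P,S,V,X,Y}. Unreachable: {I,J,Z} — drop them.
Initial partition by acceptance: {C,M,N,S,V} | {H,P,X,Y}.
Refine {C,M,N,S,V} on symbol q: members go to different blocks, giving {C,M,N,V} and {S}.
Split {H,P,X,Y} by δ(·,p) → {P,X} and {H} and {Y}.
On input p, block {C,M,N,V} splits into {C,N} and {M,V}.
Refine {P,X} on symbol q: members go to different blocks, giving {P} and {X}.
Stable partition: {C,N} | {P} | {S} | {H} | {Y} | {M,V} | {X} — 7 equivalence classes.
Y and M end up in different blocks, so they are distinguishable. For instance, the string 'ε' is accepted from only M.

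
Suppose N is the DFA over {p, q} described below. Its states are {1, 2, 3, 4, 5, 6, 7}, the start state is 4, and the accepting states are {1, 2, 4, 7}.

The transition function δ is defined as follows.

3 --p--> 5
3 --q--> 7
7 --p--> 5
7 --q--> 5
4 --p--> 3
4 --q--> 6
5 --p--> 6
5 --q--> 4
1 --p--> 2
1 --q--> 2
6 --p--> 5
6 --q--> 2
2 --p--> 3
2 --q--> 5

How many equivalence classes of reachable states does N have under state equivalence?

2

Reachable states from the start: {2,3,4,5,6,7}. Unreachable: {1} — drop them.
Initial partition by acceptance: {2,4,7} | {3,5,6}.
The partition is now stable with 2 blocks: {2,4,7} | {3,5,6}.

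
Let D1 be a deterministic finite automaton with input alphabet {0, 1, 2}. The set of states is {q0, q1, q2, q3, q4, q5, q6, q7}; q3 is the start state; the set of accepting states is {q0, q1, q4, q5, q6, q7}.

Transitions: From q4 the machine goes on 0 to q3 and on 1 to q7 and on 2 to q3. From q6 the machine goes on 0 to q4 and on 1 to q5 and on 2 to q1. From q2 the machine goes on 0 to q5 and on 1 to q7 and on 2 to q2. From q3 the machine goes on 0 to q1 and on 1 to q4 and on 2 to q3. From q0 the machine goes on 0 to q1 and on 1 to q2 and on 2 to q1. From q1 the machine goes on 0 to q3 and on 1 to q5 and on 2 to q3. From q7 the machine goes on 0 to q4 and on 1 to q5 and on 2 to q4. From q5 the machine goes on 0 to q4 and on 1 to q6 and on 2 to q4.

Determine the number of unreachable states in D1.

2

Starting at q3 and following transitions, the reachable set is {q1, q3, q4, q5, q6, q7}. That leaves q0, q2 unreachable — 2 in total.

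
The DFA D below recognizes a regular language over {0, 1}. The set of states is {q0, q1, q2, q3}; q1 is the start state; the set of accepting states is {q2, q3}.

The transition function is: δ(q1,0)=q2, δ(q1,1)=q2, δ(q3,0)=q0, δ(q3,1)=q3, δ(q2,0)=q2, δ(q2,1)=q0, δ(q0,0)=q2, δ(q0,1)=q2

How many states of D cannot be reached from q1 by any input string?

1

No path from q1 leads to q3; the other 3 states are all reachable.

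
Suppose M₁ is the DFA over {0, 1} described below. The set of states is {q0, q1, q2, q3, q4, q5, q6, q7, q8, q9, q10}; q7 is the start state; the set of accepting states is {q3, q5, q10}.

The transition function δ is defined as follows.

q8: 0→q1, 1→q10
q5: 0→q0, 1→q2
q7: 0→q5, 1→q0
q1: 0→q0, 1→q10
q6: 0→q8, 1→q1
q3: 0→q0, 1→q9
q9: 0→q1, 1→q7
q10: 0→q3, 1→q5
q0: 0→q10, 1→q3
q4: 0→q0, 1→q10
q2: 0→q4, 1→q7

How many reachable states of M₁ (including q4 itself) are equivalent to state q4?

First remove the unreachable states {q6,q8}; 9 states remain.
Initial partition by acceptance: {q3,q5,q10} | {q0,q1,q2,q4,q7,q9}.
On input 0, block {q3,q5,q10} splits into {q3,q5} and {q10}.
Split {q0,q1,q2,q4,q7,q9} by δ(·,0) → {q1,q2,q4,q9} and {q0} and {q7}.
On input 0, block {q1,q2,q4,q9} splits into {q1,q4} and {q2,q9}.
No further refinement is possible. Final partition (6 blocks): {q3,q5} | {q1,q4} | {q10} | {q0} | {q7} | {q2,q9}.
State q4 belongs to the block {q1,q4}, which has 2 states.

2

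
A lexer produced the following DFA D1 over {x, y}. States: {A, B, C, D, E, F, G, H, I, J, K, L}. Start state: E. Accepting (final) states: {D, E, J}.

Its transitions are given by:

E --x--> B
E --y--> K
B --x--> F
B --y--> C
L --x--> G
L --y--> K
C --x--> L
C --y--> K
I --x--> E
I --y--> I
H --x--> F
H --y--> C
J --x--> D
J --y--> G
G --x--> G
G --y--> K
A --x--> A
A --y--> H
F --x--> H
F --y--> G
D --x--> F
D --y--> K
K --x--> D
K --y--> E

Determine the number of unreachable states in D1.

BFS from E reaches {B, C, D, E, F, G, H, K, L}; the 3 state(s) A, I, J are never visited.

3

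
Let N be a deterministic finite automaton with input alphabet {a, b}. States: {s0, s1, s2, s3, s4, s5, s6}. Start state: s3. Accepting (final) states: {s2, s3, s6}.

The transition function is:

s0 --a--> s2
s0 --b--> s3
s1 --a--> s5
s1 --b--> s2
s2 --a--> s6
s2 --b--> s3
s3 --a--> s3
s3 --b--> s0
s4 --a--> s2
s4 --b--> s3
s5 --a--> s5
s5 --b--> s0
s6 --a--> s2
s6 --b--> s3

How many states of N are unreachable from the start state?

No path from s3 leads to s1, s4, s5; the other 4 states are all reachable.

3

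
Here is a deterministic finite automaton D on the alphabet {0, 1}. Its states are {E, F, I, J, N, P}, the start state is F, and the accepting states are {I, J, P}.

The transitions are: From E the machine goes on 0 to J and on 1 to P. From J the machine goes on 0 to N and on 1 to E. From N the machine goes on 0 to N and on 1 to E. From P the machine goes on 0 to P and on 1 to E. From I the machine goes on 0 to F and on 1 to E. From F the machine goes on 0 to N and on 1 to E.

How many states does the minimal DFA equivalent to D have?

4

States {I} cannot be reached from the start state, so discard them.
Start with accepting vs non-accepting: {J,P} | {E,F,N}.
Refine {J,P} on symbol 0: members go to different blocks, giving {J} and {P}.
On input 0, block {E,F,N} splits into {F,N} and {E}.
Stable partition: {J} | {F,N} | {P} | {E} — 4 equivalence classes.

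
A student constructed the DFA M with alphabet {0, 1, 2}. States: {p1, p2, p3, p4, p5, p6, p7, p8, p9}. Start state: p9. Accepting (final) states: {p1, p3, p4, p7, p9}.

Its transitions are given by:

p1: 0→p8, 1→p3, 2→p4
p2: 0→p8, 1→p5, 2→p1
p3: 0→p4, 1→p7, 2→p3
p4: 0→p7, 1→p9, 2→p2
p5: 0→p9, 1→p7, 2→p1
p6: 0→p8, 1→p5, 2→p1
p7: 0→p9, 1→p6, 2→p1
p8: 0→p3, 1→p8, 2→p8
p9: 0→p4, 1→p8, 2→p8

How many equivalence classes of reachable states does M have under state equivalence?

8

Every state is reachable, so we keep all 9.
Initial partition by acceptance: {p1,p3,p4,p7,p9} | {p2,p5,p6,p8}.
Refine {p1,p3,p4,p7,p9} on symbol 0: members go to different blocks, giving {p3,p4,p7,p9} and {p1}.
Split {p3,p4,p7,p9} by δ(·,1) → {p3,p4} and {p7,p9}.
On input 0, block {p3,p4} splits into {p3} and {p4}.
Split {p2,p5,p6,p8} by δ(·,0) → {p2,p6} and {p5} and {p8}.
On input 0, block {p7,p9} splits into {p7} and {p9}.
No further refinement is possible. Final partition (8 blocks): {p3} | {p2,p6} | {p1} | {p7} | {p4} | {p5} | {p8} | {p9}.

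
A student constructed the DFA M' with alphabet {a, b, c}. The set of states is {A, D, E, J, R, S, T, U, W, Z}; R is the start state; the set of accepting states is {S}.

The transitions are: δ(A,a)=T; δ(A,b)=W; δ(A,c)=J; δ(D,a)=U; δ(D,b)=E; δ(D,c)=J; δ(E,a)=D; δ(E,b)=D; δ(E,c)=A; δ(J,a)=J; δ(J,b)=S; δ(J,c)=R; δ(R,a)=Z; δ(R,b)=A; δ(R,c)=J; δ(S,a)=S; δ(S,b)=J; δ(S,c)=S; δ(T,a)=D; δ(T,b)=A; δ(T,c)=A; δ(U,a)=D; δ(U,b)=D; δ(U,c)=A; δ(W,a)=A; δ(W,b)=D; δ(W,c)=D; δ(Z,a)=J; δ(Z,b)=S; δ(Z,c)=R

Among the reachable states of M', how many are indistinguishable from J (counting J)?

All states are reachable from the start state.
Start with accepting vs non-accepting: {S} | {A,D,E,J,R,T,U,W,Z}.
On input b, block {A,D,E,J,R,T,U,W,Z} splits into {A,D,E,R,T,U,W} and {J,Z}.
Split {A,D,E,R,T,U,W} by δ(·,a) → {A,D,E,T,U,W} and {R}.
Refine {A,D,E,T,U,W} on symbol c: members go to different blocks, giving {E,T,U,W} and {A,D}.
The partition is now stable with 5 blocks: {S} | {E,T,U,W} | {J,Z} | {R} | {A,D}.
State J belongs to the block {J,Z}, which has 2 states.

2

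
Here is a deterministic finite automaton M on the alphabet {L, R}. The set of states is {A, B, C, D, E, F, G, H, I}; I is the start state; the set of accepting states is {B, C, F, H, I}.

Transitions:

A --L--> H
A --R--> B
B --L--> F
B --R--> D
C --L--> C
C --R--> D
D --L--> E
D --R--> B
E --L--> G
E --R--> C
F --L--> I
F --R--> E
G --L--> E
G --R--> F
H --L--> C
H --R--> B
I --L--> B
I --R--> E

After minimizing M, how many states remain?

States {A,H} cannot be reached from the start state, so discard them.
Initial partition by acceptance: {B,C,F,I} | {D,E,G}.
No further refinement is possible. Final partition (2 blocks): {B,C,F,I} | {D,E,G}.

2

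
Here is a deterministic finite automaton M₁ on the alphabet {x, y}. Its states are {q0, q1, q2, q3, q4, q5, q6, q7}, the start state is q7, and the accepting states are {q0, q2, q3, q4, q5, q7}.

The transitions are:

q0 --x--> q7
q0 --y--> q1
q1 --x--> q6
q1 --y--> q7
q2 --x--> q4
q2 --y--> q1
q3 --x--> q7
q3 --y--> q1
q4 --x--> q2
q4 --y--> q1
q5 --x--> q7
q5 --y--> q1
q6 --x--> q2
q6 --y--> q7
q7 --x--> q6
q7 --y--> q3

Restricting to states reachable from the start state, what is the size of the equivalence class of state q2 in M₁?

2

First remove the unreachable states {q0,q5}; 6 states remain.
Start with accepting vs non-accepting: {q2,q3,q4,q7} | {q1,q6}.
Refine {q2,q3,q4,q7} on symbol x: members go to different blocks, giving {q2,q3,q4} and {q7}.
Refine {q2,q3,q4} on symbol x: members go to different blocks, giving {q2,q4} and {q3}.
Split {q1,q6} by δ(·,x) → {q1} and {q6}.
Stable partition: {q2,q4} | {q1} | {q7} | {q3} | {q6} — 5 equivalence classes.
State q2 belongs to the block {q2,q4}, which has 2 states.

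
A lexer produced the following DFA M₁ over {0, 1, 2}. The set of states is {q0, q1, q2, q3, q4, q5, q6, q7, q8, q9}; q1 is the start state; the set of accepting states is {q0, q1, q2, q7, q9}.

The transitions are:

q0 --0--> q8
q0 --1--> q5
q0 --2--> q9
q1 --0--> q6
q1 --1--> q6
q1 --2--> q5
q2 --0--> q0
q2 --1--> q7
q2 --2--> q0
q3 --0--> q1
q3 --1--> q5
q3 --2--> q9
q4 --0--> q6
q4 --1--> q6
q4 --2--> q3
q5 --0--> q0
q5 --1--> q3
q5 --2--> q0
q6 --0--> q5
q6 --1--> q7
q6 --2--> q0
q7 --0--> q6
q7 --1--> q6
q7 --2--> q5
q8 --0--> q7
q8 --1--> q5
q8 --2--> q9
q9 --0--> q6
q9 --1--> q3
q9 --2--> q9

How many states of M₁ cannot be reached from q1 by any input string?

2

Starting at q1 and following transitions, the reachable set is {q0, q1, q3, q5, q6, q7, q8, q9}. That leaves q2, q4 unreachable — 2 in total.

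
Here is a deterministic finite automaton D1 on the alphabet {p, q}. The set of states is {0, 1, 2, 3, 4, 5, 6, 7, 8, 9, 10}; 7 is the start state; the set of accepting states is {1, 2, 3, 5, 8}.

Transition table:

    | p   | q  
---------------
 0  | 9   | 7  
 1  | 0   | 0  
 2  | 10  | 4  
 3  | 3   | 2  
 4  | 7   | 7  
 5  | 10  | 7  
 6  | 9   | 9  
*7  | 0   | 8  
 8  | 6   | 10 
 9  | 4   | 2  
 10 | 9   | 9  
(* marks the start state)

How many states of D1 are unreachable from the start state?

3

No path from 7 leads to 1, 3, 5; the other 8 states are all reachable.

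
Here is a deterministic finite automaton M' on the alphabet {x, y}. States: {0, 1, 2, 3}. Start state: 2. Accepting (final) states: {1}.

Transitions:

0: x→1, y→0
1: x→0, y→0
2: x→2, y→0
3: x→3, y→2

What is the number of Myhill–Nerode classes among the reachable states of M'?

3

States {3} cannot be reached from the start state, so discard them.
Start with accepting vs non-accepting: {1} | {0,2}.
Refine {0,2} on symbol x: members go to different blocks, giving {0} and {2}.
No further refinement is possible. Final partition (3 blocks): {1} | {0} | {2}.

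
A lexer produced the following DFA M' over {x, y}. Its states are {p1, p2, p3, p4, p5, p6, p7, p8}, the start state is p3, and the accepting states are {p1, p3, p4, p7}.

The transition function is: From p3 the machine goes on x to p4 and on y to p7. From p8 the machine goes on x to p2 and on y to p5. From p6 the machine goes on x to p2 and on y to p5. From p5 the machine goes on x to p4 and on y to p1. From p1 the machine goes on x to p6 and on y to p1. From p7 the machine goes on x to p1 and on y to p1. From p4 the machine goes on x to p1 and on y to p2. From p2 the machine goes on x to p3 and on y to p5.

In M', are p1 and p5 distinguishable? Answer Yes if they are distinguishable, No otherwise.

Yes

First remove the unreachable states {p8}; 7 states remain.
P0 = {p1,p3,p4,p7} | {p2,p5,p6}.
On input x, block {p1,p3,p4,p7} splits into {p3,p4,p7} and {p1}.
On input x, block {p3,p4,p7} splits into {p4,p7} and {p3}.
Refine {p4,p7} on symbol y: members go to different blocks, giving {p4} and {p7}.
Refine {p2,p5,p6} on symbol x: members go to different blocks, giving {p2} and {p5} and {p6}.
The partition is now stable with 7 blocks: {p4} | {p2} | {p1} | {p3} | {p7} | {p5} | {p6}.
p1 and p5 end up in different blocks, so they are distinguishable. For instance, the string 'ε' is accepted from only p1.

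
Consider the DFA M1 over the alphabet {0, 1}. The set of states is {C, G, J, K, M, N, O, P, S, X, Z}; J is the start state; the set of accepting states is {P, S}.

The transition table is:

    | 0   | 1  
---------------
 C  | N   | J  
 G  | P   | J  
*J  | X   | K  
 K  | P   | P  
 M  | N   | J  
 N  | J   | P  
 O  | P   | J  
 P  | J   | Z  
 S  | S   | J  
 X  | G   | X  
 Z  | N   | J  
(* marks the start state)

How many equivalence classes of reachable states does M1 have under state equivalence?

States {C,M,O,S} cannot be reached from the start state, so discard them.
P0 = {P} | {G,J,K,N,X,Z}.
Split {G,J,K,N,X,Z} by δ(·,0) → {J,N,X,Z} and {G,K}.
Refine {J,N,X,Z} on symbol 0: members go to different blocks, giving {J,N,Z} and {X}.
Refine {J,N,Z} on symbol 0: members go to different blocks, giving {N,Z} and {J}.
On input 0, block {N,Z} splits into {Z} and {N}.
Split {G,K} by δ(·,1) → {G} and {K}.
No further refinement is possible. Final partition (7 blocks): {P} | {Z} | {G} | {X} | {J} | {N} | {K}.

7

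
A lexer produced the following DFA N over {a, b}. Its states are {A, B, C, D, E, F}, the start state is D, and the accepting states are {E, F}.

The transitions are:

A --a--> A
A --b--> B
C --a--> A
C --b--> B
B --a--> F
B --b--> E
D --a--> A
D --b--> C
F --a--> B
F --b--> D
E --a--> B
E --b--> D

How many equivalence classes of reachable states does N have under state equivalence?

P0 = {E,F} | {A,B,C,D}.
On input a, block {A,B,C,D} splits into {A,C,D} and {B}.
On input b, block {A,C,D} splits into {A,C} and {D}.
Stable partition: {E,F} | {A,C} | {B} | {D} — 4 equivalence classes.

4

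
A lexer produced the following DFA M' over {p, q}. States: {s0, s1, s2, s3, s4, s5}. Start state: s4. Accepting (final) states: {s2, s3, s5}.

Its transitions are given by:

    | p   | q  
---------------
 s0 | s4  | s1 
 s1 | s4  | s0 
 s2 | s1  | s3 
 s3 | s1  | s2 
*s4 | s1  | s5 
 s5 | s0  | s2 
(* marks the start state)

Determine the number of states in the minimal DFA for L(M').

All states are reachable from the start state.
P0 = {s2,s3,s5} | {s0,s1,s4}.
On input q, block {s0,s1,s4} splits into {s0,s1} and {s4}.
The partition is now stable with 3 blocks: {s2,s3,s5} | {s0,s1} | {s4}.

3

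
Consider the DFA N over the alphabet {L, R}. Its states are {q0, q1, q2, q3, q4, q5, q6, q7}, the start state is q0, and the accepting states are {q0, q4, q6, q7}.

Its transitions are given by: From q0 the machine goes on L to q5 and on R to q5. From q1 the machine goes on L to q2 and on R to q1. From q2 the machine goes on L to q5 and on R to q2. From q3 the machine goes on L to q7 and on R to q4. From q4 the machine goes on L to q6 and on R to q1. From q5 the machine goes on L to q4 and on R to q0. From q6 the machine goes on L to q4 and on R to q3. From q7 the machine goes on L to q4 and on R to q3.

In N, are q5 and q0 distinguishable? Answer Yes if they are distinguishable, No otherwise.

Every state is reachable, so we keep all 8.
Initial partition by acceptance: {q0,q4,q6,q7} | {q1,q2,q3,q5}.
Split {q0,q4,q6,q7} by δ(·,L) → {q4,q6,q7} and {q0}.
On input L, block {q1,q2,q3,q5} splits into {q1,q2} and {q3,q5}.
Split {q4,q6,q7} by δ(·,R) → {q6,q7} and {q4}.
Split {q1,q2} by δ(·,L) → {q1} and {q2}.
Refine {q3,q5} on symbol L: members go to different blocks, giving {q3} and {q5}.
The partition is now stable with 7 blocks: {q6,q7} | {q1} | {q0} | {q3} | {q4} | {q2} | {q5}.
q5 and q0 end up in different blocks, so they are distinguishable. For instance, the string 'ε' is accepted from only q0.

Yes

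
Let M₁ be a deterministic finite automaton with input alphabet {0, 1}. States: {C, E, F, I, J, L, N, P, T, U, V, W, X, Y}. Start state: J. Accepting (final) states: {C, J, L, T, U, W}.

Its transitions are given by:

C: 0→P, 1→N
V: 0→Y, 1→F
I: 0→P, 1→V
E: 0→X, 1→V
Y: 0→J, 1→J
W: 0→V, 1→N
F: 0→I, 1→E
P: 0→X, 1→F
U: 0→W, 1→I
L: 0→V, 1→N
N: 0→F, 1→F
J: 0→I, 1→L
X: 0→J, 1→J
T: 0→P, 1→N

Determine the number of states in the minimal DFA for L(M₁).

8

Reachable states from the start: {E,F,I,J,L,N,P,V,X,Y}. Unreachable: {C,T,U,W} — drop them.
Initial partition by acceptance: {J,L} | {E,F,I,N,P,V,X,Y}.
On input 1, block {J,L} splits into {L} and {J}.
Refine {E,F,I,N,P,V,X,Y} on symbol 0: members go to different blocks, giving {E,F,I,N,P,V} and {X,Y}.
On input 0, block {E,F,I,N,P,V} splits into {E,P,V} and {F,I,N}.
On input 1, block {E,P,V} splits into {P,V} and {E}.
Refine {F,I,N} on symbol 0: members go to different blocks, giving {F,N} and {I}.
Refine {F,N} on symbol 0: members go to different blocks, giving {N} and {F}.
Stable partition: {L} | {P,V} | {J} | {X,Y} | {N} | {E} | {I} | {F} — 8 equivalence classes.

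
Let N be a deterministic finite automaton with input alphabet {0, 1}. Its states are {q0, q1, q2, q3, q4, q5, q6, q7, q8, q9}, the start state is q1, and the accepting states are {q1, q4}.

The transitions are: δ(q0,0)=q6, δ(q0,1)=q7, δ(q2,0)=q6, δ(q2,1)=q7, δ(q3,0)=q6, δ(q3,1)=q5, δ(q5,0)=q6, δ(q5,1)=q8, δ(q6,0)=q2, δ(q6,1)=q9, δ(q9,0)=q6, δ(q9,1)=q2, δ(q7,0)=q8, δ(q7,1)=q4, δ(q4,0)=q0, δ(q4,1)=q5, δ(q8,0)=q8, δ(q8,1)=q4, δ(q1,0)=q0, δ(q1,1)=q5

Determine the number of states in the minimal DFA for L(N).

5

First remove the unreachable states {q3}; 9 states remain.
Initial partition by acceptance: {q1,q4} | {q0,q2,q5,q6,q7,q8,q9}.
On input 1, block {q0,q2,q5,q6,q7,q8,q9} splits into {q0,q2,q5,q6,q9} and {q7,q8}.
Split {q0,q2,q5,q6,q9} by δ(·,1) → {q0,q2,q5} and {q6,q9}.
Split {q6,q9} by δ(·,0) → {q6} and {q9}.
No further refinement is possible. Final partition (5 blocks): {q1,q4} | {q0,q2,q5} | {q7,q8} | {q6} | {q9}.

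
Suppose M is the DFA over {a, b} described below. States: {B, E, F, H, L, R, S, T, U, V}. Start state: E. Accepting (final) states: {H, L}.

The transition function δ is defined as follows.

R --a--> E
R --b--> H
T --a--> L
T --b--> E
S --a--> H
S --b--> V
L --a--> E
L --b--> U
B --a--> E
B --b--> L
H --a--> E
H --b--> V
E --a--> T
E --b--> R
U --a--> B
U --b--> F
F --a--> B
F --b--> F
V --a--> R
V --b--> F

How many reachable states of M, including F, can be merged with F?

3

States {S} cannot be reached from the start state, so discard them.
Initial partition by acceptance: {H,L} | {B,E,F,R,T,U,V}.
On input a, block {B,E,F,R,T,U,V} splits into {B,E,F,R,U,V} and {T}.
Split {B,E,F,R,U,V} by δ(·,a) → {B,F,R,U,V} and {E}.
On input a, block {B,F,R,U,V} splits into {F,U,V} and {B,R}.
Stable partition: {H,L} | {F,U,V} | {T} | {E} | {B,R} — 5 equivalence classes.
State F belongs to the block {F,U,V}, which has 3 states.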